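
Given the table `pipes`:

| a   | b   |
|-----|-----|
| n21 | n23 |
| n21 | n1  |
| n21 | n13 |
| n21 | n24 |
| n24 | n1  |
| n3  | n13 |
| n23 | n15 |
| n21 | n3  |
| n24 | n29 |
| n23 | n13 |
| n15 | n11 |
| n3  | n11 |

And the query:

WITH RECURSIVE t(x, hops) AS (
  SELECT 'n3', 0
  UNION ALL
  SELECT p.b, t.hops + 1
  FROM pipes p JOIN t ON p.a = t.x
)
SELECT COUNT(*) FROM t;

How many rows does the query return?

3

Base: (n3, hops=0).
Iteration 1: edges from {n3} -> (n11, hops=1), (n13, hops=1).
Iteration 2: no outgoing edges from {n11,n13}; recursion stops.
Total rows emitted: 3.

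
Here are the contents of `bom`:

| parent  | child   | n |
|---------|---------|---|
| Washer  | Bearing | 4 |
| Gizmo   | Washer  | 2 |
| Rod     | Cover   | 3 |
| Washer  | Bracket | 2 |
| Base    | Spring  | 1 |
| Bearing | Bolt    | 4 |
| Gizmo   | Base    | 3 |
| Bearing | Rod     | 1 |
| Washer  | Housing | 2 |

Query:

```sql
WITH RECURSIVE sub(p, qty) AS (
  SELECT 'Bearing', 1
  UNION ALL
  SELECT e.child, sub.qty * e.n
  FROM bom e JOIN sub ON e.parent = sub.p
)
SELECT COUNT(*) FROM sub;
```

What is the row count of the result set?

4

Base: (Bearing, qty=1).
Iteration 1: components of {Bearing} -> Bolt = 1*4 = 4, Rod = 1*1 = 1.
Iteration 2: components of {Bolt,Rod} -> Cover = 1*3 = 3.
Iteration 3: no further components; recursion stops.
Total rows emitted: 4.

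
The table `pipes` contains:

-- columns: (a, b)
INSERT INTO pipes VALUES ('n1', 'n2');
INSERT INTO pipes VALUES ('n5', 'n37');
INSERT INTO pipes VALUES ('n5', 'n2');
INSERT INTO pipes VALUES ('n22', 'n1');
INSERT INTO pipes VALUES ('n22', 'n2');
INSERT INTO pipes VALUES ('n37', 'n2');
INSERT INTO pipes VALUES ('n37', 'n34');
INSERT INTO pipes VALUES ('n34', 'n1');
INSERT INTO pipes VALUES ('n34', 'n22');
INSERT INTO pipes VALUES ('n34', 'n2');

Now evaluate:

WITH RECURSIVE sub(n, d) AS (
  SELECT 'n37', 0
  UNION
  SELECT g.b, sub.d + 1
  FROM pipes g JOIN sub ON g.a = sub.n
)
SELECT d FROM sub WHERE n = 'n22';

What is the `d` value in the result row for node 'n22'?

2

Base: (n37, d=0).
Iteration 1: edges from {n37} -> (n2, d=1), (n34, d=1).
Iteration 2: edges from {n2,n34} -> (n1, d=2), (n2, d=2), (n22, d=2).
Iteration 3: edges from {n1,n2,n22} -> (n1, d=3), (n2, d=3). [UNION drops 1 duplicate row(s)]
Iteration 4: edges from {n1,n2} -> (n2, d=4).
Iteration 5: no outgoing edges from {n2}; recursion stops.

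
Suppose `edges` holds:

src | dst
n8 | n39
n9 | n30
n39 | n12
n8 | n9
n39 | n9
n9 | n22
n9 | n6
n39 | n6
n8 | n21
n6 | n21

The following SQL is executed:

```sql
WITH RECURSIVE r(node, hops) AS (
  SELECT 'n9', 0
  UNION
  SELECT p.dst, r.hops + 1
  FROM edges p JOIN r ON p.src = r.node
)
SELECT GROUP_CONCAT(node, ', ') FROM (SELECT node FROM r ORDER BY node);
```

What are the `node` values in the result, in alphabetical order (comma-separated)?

Base: (n9, hops=0).
Iteration 1: edges from {n9} -> (n22, hops=1), (n30, hops=1), (n6, hops=1).
Iteration 2: edges from {n22,n30,n6} -> (n21, hops=2).
Iteration 3: no outgoing edges from {n21}; recursion stops.

n21, n22, n30, n6, n9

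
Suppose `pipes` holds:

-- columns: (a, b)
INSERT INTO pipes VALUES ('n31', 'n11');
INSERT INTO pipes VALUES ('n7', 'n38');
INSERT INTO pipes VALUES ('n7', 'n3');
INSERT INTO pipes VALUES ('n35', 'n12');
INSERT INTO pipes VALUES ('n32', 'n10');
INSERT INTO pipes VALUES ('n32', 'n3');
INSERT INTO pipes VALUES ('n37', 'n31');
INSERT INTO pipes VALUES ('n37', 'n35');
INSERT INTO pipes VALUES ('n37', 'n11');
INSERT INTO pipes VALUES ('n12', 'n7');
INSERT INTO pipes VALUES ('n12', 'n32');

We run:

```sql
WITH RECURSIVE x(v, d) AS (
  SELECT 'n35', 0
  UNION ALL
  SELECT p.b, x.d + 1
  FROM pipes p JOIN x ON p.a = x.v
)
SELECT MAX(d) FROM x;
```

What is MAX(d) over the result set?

Base: (n35, d=0).
Iteration 1: edges from {n35} -> (n12, d=1).
Iteration 2: edges from {n12} -> (n32, d=2), (n7, d=2).
Iteration 3: edges from {n32,n7} -> (n10, d=3), (n3, d=3) x2, (n38, d=3). [UNION ALL keeps all 4 new rows, including repeats]
Iteration 4: no outgoing edges from {n10,n3,n38}; recursion stops.
d values: 0, 1, 2, 2, 3, 3, 3, 3; the maximum is 3.

3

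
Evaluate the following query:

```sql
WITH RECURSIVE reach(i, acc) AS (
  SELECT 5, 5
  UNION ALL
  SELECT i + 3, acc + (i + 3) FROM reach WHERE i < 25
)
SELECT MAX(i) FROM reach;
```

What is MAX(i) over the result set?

26

Base: i=5, acc=5.
Iteration 1: 5 < 25 holds -> i = 5 + 3 = 8, acc = 5 + 8 = 13.
Iteration 2: 8 < 25 holds -> i = 8 + 3 = 11, acc = 13 + 11 = 24.
Iteration 3: 11 < 25 holds -> i = 11 + 3 = 14, acc = 24 + 14 = 38.
Iteration 4: 14 < 25 holds -> i = 14 + 3 = 17, acc = 38 + 17 = 55.
Iteration 5: 17 < 25 holds -> i = 17 + 3 = 20, acc = 55 + 20 = 75.
Iteration 6: 20 < 25 holds -> i = 20 + 3 = 23, acc = 75 + 23 = 98.
Iteration 7: 23 < 25 holds -> i = 23 + 3 = 26, acc = 98 + 26 = 124.
Iteration 8: 26 < 25 fails; recursion stops.
i values: 5, 8, 11, 14, 17, 20, 23, 26; the maximum is 26.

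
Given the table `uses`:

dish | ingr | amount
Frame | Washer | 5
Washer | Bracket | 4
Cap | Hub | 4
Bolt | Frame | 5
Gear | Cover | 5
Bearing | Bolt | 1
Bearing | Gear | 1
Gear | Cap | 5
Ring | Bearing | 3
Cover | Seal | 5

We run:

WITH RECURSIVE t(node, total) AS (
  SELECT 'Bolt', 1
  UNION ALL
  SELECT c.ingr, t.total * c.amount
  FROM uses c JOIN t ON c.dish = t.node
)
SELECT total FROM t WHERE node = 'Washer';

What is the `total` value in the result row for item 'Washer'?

Base: (Bolt, total=1).
Iteration 1: components of {Bolt} -> Frame = 1*5 = 5.
Iteration 2: components of {Frame} -> Washer = 5*5 = 25.
Iteration 3: components of {Washer} -> Bracket = 25*4 = 100.
Iteration 4: no further components; recursion stops.

25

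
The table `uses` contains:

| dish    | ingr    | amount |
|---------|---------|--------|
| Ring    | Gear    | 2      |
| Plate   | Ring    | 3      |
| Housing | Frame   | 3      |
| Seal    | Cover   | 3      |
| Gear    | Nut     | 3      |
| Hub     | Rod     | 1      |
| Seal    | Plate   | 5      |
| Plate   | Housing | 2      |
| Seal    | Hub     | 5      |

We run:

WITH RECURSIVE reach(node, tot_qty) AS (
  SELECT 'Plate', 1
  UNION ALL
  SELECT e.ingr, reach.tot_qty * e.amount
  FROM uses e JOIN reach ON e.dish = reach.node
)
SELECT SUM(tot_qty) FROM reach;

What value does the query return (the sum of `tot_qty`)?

36

Base: (Plate, tot_qty=1).
Iteration 1: components of {Plate} -> Housing = 1*2 = 2, Ring = 1*3 = 3.
Iteration 2: components of {Housing,Ring} -> Frame = 2*3 = 6, Gear = 3*2 = 6.
Iteration 3: components of {Frame,Gear} -> Nut = 6*3 = 18.
Iteration 4: no further components; recursion stops.
SUM(tot_qty) = 1 + 2 + 3 + 6 + 6 + 18 = 36.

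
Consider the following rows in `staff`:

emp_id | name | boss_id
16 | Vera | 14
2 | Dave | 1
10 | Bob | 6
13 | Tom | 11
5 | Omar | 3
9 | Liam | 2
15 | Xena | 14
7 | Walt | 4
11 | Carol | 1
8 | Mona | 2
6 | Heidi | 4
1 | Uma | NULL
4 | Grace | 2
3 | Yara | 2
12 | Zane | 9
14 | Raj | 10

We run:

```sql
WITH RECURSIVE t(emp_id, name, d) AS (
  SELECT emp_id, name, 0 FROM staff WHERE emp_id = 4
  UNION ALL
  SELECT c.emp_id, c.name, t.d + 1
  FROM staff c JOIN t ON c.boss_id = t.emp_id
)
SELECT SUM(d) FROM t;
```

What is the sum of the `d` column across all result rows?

15

Base: emp_id=4 (Grace) at d 0.
Iteration 1: rows with boss_id in {4} -> Heidi (id 6, d 1), Walt (id 7, d 1).
Iteration 2: rows with boss_id in {6,7} -> Bob (id 10, d 2).
Iteration 3: rows with boss_id in {10} -> Raj (id 14, d 3).
Iteration 4: rows with boss_id in {14} -> Xena (id 15, d 4), Vera (id 16, d 4).
Iteration 5: no rows with boss_id in {15,16}; recursion stops.
SUM(d) = 0 + 1 + 1 + 2 + 3 + 4 + 4 = 15.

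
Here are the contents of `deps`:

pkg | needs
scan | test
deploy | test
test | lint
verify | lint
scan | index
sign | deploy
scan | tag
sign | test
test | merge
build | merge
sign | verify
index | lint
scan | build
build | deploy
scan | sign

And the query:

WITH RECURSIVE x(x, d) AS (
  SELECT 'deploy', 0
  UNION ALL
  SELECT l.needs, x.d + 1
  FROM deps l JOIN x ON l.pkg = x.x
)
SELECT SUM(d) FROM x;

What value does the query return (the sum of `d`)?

Base: (deploy, d=0).
Iteration 1: edges from {deploy} -> (test, d=1).
Iteration 2: edges from {test} -> (lint, d=2), (merge, d=2).
Iteration 3: no outgoing edges from {lint,merge}; recursion stops.
SUM(d) = 0 + 1 + 2 + 2 = 5.

5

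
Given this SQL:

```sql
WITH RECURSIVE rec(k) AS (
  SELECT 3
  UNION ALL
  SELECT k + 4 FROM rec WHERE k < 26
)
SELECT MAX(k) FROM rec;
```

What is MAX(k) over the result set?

27

Base: k=3.
Iteration 1: 3 < 26 holds -> k = 3 + 4 = 7.
Iteration 2: 7 < 26 holds -> k = 7 + 4 = 11.
Iteration 3: 11 < 26 holds -> k = 11 + 4 = 15.
Iteration 4: 15 < 26 holds -> k = 15 + 4 = 19.
Iteration 5: 19 < 26 holds -> k = 19 + 4 = 23.
Iteration 6: 23 < 26 holds -> k = 23 + 4 = 27.
Iteration 7: 27 < 26 fails; recursion stops.
k values: 3, 7, 11, 15, 19, 23, 27; the maximum is 27.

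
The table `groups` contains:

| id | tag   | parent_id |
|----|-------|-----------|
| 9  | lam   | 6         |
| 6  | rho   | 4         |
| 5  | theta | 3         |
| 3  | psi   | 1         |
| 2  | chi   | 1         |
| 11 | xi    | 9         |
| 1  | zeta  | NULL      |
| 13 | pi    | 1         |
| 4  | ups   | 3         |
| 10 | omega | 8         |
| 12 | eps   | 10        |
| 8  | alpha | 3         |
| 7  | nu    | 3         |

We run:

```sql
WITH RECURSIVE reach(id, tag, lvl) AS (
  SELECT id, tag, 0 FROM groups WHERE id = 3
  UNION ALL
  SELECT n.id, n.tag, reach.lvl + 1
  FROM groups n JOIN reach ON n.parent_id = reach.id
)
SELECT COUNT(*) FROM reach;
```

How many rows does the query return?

10

Base: id=3 (psi) at lvl 0.
Iteration 1: rows with parent_id in {3} -> ups (id 4, lvl 1), theta (id 5, lvl 1), nu (id 7, lvl 1), alpha (id 8, lvl 1).
Iteration 2: rows with parent_id in {4,5,7,8} -> rho (id 6, lvl 2), omega (id 10, lvl 2).
Iteration 3: rows with parent_id in {6,10} -> lam (id 9, lvl 3), eps (id 12, lvl 3).
Iteration 4: rows with parent_id in {9,12} -> xi (id 11, lvl 4).
Iteration 5: no rows with parent_id in {11}; recursion stops.
Total rows emitted: 10.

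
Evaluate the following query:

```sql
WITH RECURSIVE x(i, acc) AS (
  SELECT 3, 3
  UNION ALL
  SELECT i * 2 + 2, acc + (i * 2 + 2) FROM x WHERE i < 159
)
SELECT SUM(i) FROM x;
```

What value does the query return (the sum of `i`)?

621

Base: i=3, acc=3.
Iteration 1: 3 < 159 holds -> i = 3 * 2 + 2 = 8, acc = 3 + 8 = 11.
Iteration 2: 8 < 159 holds -> i = 8 * 2 + 2 = 18, acc = 11 + 18 = 29.
Iteration 3: 18 < 159 holds -> i = 18 * 2 + 2 = 38, acc = 29 + 38 = 67.
Iteration 4: 38 < 159 holds -> i = 38 * 2 + 2 = 78, acc = 67 + 78 = 145.
Iteration 5: 78 < 159 holds -> i = 78 * 2 + 2 = 158, acc = 145 + 158 = 303.
Iteration 6: 158 < 159 holds -> i = 158 * 2 + 2 = 318, acc = 303 + 318 = 621.
Iteration 7: 318 < 159 fails; recursion stops.
SUM(i) = 3 + 8 + 18 + 38 + 78 + 158 + 318 = 621.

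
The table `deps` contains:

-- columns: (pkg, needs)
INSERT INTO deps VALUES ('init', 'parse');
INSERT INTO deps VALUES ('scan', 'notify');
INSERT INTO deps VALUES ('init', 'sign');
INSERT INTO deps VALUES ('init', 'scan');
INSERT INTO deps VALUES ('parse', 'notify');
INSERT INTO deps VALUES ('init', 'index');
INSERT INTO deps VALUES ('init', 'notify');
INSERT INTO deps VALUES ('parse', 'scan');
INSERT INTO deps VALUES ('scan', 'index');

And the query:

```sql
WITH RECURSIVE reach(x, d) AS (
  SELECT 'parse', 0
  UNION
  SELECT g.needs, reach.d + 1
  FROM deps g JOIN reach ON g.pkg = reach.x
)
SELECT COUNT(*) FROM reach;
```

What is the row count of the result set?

Base: (parse, d=0).
Iteration 1: edges from {parse} -> (notify, d=1), (scan, d=1).
Iteration 2: edges from {notify,scan} -> (index, d=2), (notify, d=2).
Iteration 3: no outgoing edges from {index,notify}; recursion stops.
Total rows emitted: 5.

5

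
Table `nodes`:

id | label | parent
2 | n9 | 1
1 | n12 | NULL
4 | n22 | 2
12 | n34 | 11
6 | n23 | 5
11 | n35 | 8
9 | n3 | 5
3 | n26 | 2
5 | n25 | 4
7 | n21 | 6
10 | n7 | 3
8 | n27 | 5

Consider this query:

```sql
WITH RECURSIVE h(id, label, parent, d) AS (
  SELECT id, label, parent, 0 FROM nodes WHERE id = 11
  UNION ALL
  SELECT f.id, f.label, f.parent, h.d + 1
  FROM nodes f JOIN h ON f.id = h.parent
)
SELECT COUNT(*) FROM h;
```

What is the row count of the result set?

6

Base: id=11 (n35), parent=8, d 0.
Iteration 1: join on id=8 -> n27 (id 8, parent=5, d 1).
Iteration 2: join on id=5 -> n25 (id 5, parent=4, d 2).
Iteration 3: join on id=4 -> n22 (id 4, parent=2, d 3).
Iteration 4: join on id=2 -> n9 (id 2, parent=1, d 4).
Iteration 5: join on id=1 -> n12 (id 1, parent=NULL, d 5).
Iteration 6: parent is NULL; no match; recursion stops.
Total rows emitted: 6.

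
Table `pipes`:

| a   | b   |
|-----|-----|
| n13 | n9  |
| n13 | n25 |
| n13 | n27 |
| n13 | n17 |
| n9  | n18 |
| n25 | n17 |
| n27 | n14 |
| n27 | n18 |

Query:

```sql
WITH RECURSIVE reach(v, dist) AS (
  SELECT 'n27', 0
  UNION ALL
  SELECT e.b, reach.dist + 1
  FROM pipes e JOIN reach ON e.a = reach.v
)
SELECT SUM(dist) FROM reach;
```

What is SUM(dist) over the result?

Base: (n27, dist=0).
Iteration 1: edges from {n27} -> (n14, dist=1), (n18, dist=1).
Iteration 2: no outgoing edges from {n14,n18}; recursion stops.
SUM(dist) = 0 + 1 + 1 = 2.

2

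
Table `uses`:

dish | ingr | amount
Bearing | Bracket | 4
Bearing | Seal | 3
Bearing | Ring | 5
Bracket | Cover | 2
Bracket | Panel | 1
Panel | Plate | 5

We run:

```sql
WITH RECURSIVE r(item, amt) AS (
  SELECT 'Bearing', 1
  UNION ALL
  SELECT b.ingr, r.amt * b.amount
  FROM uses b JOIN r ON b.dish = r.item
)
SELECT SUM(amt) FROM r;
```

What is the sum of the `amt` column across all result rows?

Base: (Bearing, amt=1).
Iteration 1: components of {Bearing} -> Bracket = 1*4 = 4, Ring = 1*5 = 5, Seal = 1*3 = 3.
Iteration 2: components of {Bracket,Ring,Seal} -> Cover = 4*2 = 8, Panel = 4*1 = 4.
Iteration 3: components of {Cover,Panel} -> Plate = 4*5 = 20.
Iteration 4: no further components; recursion stops.
SUM(amt) = 1 + 5 + 3 + 4 + 8 + 4 + 20 = 45.

45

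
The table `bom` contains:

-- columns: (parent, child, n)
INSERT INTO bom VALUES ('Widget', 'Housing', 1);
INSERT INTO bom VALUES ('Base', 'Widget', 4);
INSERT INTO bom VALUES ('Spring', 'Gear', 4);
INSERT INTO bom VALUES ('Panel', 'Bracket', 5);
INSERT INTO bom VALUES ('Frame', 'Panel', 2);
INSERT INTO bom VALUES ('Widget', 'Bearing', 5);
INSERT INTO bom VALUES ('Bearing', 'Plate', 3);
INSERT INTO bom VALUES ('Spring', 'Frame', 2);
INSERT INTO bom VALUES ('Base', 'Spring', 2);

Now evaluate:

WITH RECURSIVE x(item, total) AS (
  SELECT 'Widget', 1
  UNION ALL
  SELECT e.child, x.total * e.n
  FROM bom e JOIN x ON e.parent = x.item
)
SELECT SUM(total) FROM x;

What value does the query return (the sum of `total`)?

Base: (Widget, total=1).
Iteration 1: components of {Widget} -> Bearing = 1*5 = 5, Housing = 1*1 = 1.
Iteration 2: components of {Bearing,Housing} -> Plate = 5*3 = 15.
Iteration 3: no further components; recursion stops.
SUM(total) = 1 + 1 + 5 + 15 = 22.

22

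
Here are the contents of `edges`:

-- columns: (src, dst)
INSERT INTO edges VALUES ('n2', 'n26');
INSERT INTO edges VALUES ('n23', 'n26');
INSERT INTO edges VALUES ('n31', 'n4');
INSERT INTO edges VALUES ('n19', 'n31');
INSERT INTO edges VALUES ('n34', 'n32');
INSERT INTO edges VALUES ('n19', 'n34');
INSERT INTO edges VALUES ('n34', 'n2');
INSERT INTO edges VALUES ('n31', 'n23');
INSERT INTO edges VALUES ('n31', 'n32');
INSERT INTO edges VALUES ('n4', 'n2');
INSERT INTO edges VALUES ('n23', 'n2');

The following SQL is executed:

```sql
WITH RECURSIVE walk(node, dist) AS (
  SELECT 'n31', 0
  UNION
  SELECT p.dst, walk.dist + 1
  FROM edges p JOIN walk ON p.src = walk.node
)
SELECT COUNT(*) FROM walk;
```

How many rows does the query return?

Base: (n31, dist=0).
Iteration 1: edges from {n31} -> (n23, dist=1), (n32, dist=1), (n4, dist=1).
Iteration 2: edges from {n23,n32,n4} -> (n2, dist=2), (n26, dist=2). [UNION drops 1 duplicate row(s)]
Iteration 3: edges from {n2,n26} -> (n26, dist=3).
Iteration 4: no outgoing edges from {n26}; recursion stops.
Total rows emitted: 7.

7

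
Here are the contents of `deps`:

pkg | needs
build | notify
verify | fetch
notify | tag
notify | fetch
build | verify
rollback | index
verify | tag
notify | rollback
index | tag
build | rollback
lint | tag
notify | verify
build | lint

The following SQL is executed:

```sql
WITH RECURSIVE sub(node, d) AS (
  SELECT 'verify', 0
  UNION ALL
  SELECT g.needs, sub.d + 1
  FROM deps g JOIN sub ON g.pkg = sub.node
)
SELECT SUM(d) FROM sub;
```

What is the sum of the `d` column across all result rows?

2

Base: (verify, d=0).
Iteration 1: edges from {verify} -> (fetch, d=1), (tag, d=1).
Iteration 2: no outgoing edges from {fetch,tag}; recursion stops.
SUM(d) = 0 + 1 + 1 = 2.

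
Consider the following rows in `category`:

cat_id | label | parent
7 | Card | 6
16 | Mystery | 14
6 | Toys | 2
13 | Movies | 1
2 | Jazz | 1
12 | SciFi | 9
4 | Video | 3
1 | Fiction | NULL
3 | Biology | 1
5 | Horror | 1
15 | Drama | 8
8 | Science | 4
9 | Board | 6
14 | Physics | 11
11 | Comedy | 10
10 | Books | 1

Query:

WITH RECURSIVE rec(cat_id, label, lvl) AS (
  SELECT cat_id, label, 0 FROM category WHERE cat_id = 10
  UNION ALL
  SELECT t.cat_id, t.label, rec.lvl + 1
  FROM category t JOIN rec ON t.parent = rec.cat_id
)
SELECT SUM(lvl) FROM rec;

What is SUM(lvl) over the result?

6

Base: cat_id=10 (Books) at lvl 0.
Iteration 1: rows with parent in {10} -> Comedy (id 11, lvl 1).
Iteration 2: rows with parent in {11} -> Physics (id 14, lvl 2).
Iteration 3: rows with parent in {14} -> Mystery (id 16, lvl 3).
Iteration 4: no rows with parent in {16}; recursion stops.
SUM(lvl) = 0 + 1 + 2 + 3 = 6.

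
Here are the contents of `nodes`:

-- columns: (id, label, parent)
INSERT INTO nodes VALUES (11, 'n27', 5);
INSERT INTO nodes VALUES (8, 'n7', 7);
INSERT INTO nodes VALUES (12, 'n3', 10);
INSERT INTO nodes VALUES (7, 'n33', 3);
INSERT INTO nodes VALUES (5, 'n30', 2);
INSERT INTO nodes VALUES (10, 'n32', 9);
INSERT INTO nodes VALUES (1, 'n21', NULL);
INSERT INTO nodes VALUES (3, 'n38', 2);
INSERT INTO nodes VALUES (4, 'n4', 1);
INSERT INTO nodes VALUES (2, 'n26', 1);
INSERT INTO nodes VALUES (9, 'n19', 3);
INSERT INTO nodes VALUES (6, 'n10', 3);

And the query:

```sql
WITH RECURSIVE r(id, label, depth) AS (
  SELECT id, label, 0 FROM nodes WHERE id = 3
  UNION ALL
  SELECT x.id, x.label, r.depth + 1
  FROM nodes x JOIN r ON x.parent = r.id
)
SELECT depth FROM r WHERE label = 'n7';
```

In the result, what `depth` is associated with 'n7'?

Base: id=3 (n38) at depth 0.
Iteration 1: rows with parent in {3} -> n10 (id 6, depth 1), n33 (id 7, depth 1), n19 (id 9, depth 1).
Iteration 2: rows with parent in {6,7,9} -> n7 (id 8, depth 2), n32 (id 10, depth 2).
Iteration 3: rows with parent in {8,10} -> n3 (id 12, depth 3).
Iteration 4: no rows with parent in {12}; recursion stops.

2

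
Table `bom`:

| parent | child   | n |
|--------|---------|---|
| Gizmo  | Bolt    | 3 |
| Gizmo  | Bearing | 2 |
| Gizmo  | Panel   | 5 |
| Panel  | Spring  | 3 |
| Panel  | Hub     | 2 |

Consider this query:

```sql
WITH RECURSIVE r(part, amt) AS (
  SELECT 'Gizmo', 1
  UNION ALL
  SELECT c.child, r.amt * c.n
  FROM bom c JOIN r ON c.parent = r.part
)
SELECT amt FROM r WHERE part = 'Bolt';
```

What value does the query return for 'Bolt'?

Base: (Gizmo, amt=1).
Iteration 1: components of {Gizmo} -> Bearing = 1*2 = 2, Bolt = 1*3 = 3, Panel = 1*5 = 5.
Iteration 2: components of {Bearing,Bolt,Panel} -> Hub = 5*2 = 10, Spring = 5*3 = 15.
Iteration 3: no further components; recursion stops.

3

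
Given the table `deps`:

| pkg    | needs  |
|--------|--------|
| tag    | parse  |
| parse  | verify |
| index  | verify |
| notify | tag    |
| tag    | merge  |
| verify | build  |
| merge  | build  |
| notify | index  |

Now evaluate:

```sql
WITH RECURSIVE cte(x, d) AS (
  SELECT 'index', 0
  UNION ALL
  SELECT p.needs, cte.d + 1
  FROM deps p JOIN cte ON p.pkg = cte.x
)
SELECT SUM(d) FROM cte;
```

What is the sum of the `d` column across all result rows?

3

Base: (index, d=0).
Iteration 1: edges from {index} -> (verify, d=1).
Iteration 2: edges from {verify} -> (build, d=2).
Iteration 3: no outgoing edges from {build}; recursion stops.
SUM(d) = 0 + 1 + 2 = 3.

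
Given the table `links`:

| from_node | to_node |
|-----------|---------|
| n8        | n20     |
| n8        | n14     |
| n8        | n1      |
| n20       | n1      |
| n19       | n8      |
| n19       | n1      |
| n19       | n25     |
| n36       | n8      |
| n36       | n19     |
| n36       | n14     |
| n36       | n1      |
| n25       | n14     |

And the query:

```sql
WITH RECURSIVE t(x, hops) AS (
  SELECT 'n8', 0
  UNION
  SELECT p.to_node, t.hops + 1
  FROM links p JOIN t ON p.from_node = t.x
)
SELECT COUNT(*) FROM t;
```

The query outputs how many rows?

5

Base: (n8, hops=0).
Iteration 1: edges from {n8} -> (n1, hops=1), (n14, hops=1), (n20, hops=1).
Iteration 2: edges from {n1,n14,n20} -> (n1, hops=2).
Iteration 3: no outgoing edges from {n1}; recursion stops.
Total rows emitted: 5.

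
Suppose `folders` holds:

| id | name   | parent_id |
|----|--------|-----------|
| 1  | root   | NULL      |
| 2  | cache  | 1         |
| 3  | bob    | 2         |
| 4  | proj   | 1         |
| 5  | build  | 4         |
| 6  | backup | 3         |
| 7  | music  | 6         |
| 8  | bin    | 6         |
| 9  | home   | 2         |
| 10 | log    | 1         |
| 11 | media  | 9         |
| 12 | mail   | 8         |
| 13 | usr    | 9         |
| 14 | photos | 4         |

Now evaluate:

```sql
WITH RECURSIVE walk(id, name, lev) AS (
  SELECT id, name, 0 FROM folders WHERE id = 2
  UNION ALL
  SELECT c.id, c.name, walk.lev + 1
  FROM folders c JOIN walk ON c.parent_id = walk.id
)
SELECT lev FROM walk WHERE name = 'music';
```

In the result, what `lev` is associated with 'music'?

Base: id=2 (cache) at lev 0.
Iteration 1: rows with parent_id in {2} -> bob (id 3, lev 1), home (id 9, lev 1).
Iteration 2: rows with parent_id in {3,9} -> backup (id 6, lev 2), media (id 11, lev 2), usr (id 13, lev 2).
Iteration 3: rows with parent_id in {6,11,13} -> music (id 7, lev 3), bin (id 8, lev 3).
Iteration 4: rows with parent_id in {7,8} -> mail (id 12, lev 4).
Iteration 5: no rows with parent_id in {12}; recursion stops.

3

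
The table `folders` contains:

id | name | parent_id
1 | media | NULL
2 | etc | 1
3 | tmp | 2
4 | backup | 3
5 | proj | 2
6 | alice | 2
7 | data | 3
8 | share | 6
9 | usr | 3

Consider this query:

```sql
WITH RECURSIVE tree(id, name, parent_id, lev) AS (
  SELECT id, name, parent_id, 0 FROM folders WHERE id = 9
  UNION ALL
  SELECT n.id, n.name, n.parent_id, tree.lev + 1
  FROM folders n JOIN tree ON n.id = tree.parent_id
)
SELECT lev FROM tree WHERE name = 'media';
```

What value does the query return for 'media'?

Base: id=9 (usr), parent_id=3, lev 0.
Iteration 1: join on id=3 -> tmp (id 3, parent_id=2, lev 1).
Iteration 2: join on id=2 -> etc (id 2, parent_id=1, lev 2).
Iteration 3: join on id=1 -> media (id 1, parent_id=NULL, lev 3).
Iteration 4: parent_id is NULL; no match; recursion stops.

3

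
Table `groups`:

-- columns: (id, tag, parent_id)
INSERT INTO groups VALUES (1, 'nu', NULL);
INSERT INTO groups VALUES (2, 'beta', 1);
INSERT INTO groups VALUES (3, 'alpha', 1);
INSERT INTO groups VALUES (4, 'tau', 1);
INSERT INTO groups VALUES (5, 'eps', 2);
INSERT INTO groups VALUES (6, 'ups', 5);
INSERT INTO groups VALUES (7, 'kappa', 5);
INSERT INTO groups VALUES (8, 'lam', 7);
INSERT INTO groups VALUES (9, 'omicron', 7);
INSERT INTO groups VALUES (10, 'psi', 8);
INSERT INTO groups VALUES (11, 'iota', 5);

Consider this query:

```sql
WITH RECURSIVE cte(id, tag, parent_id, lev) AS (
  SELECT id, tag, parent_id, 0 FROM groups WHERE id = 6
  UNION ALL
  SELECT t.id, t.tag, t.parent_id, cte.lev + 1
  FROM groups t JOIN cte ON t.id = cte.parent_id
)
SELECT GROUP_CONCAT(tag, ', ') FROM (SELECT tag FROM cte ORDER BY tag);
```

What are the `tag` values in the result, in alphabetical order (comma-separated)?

beta, eps, nu, ups

Base: id=6 (ups), parent_id=5, lev 0.
Iteration 1: join on id=5 -> eps (id 5, parent_id=2, lev 1).
Iteration 2: join on id=2 -> beta (id 2, parent_id=1, lev 2).
Iteration 3: join on id=1 -> nu (id 1, parent_id=NULL, lev 3).
Iteration 4: parent_id is NULL; no match; recursion stops.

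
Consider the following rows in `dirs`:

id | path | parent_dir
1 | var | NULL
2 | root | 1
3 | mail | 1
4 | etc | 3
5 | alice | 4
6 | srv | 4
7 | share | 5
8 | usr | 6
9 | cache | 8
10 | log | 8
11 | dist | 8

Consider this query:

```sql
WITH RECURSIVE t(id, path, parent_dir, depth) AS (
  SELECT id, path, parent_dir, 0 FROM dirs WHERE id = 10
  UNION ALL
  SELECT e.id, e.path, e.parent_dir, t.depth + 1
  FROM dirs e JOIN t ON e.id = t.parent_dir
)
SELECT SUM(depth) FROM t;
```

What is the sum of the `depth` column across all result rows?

15

Base: id=10 (log), parent_dir=8, depth 0.
Iteration 1: join on id=8 -> usr (id 8, parent_dir=6, depth 1).
Iteration 2: join on id=6 -> srv (id 6, parent_dir=4, depth 2).
Iteration 3: join on id=4 -> etc (id 4, parent_dir=3, depth 3).
Iteration 4: join on id=3 -> mail (id 3, parent_dir=1, depth 4).
Iteration 5: join on id=1 -> var (id 1, parent_dir=NULL, depth 5).
Iteration 6: parent_dir is NULL; no match; recursion stops.
SUM(depth) = 0 + 1 + 2 + 3 + 4 + 5 = 15.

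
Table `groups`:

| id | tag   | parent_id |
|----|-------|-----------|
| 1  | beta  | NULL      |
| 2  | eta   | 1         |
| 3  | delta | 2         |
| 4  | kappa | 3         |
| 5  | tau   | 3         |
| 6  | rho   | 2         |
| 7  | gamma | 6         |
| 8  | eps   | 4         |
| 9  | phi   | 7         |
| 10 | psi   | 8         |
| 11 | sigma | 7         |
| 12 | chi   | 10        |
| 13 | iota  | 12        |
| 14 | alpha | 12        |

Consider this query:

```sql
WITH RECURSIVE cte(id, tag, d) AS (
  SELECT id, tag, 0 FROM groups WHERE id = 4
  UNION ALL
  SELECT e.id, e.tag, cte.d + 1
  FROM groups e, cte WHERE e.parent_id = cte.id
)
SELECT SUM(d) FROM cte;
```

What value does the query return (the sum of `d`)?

Base: id=4 (kappa) at d 0.
Iteration 1: rows with parent_id in {4} -> eps (id 8, d 1).
Iteration 2: rows with parent_id in {8} -> psi (id 10, d 2).
Iteration 3: rows with parent_id in {10} -> chi (id 12, d 3).
Iteration 4: rows with parent_id in {12} -> iota (id 13, d 4), alpha (id 14, d 4).
Iteration 5: no rows with parent_id in {13,14}; recursion stops.
SUM(d) = 0 + 1 + 2 + 3 + 4 + 4 = 14.

14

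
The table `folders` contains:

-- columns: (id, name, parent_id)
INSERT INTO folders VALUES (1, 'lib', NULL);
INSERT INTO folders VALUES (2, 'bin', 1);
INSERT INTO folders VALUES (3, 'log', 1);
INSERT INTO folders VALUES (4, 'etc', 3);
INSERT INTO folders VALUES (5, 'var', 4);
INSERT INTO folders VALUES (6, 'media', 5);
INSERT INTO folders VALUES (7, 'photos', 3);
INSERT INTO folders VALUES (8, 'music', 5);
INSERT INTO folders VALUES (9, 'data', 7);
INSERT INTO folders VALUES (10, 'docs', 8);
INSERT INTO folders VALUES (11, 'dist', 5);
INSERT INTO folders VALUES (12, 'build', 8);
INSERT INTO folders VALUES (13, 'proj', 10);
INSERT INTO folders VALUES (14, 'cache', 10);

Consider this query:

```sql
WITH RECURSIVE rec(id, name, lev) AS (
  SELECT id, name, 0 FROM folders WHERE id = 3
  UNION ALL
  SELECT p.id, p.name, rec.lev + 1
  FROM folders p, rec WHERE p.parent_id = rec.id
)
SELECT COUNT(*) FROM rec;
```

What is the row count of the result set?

Base: id=3 (log) at lev 0.
Iteration 1: rows with parent_id in {3} -> etc (id 4, lev 1), photos (id 7, lev 1).
Iteration 2: rows with parent_id in {4,7} -> var (id 5, lev 2), data (id 9, lev 2).
Iteration 3: rows with parent_id in {5,9} -> media (id 6, lev 3), music (id 8, lev 3), dist (id 11, lev 3).
Iteration 4: rows with parent_id in {6,8,11} -> docs (id 10, lev 4), build (id 12, lev 4).
Iteration 5: rows with parent_id in {10,12} -> proj (id 13, lev 5), cache (id 14, lev 5).
Iteration 6: no rows with parent_id in {13,14}; recursion stops.
Total rows emitted: 12.

12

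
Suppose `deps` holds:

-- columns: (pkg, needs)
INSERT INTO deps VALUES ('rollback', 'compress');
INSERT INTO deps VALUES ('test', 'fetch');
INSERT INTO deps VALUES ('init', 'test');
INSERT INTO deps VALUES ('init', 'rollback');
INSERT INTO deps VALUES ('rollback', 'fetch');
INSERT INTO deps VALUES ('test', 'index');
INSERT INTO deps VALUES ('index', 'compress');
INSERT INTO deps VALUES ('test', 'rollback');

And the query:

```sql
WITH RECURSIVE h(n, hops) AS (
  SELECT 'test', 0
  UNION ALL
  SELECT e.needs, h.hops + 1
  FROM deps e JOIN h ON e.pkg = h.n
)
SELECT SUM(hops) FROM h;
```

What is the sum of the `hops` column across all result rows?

9

Base: (test, hops=0).
Iteration 1: edges from {test} -> (fetch, hops=1), (index, hops=1), (rollback, hops=1).
Iteration 2: edges from {fetch,index,rollback} -> (compress, hops=2) x2, (fetch, hops=2). [UNION ALL keeps all 3 new rows, including repeats]
Iteration 3: no outgoing edges from {compress,fetch}; recursion stops.
SUM(hops) = 0 + 1 + 1 + 1 + 2 + 2 + 2 = 9.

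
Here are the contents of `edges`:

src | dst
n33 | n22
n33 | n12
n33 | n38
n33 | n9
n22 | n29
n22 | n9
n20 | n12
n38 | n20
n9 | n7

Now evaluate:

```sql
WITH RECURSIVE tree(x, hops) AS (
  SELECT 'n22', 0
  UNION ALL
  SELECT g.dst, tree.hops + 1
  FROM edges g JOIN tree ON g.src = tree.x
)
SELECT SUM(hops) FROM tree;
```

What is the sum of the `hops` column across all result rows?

4

Base: (n22, hops=0).
Iteration 1: edges from {n22} -> (n29, hops=1), (n9, hops=1).
Iteration 2: edges from {n29,n9} -> (n7, hops=2).
Iteration 3: no outgoing edges from {n7}; recursion stops.
SUM(hops) = 0 + 1 + 1 + 2 = 4.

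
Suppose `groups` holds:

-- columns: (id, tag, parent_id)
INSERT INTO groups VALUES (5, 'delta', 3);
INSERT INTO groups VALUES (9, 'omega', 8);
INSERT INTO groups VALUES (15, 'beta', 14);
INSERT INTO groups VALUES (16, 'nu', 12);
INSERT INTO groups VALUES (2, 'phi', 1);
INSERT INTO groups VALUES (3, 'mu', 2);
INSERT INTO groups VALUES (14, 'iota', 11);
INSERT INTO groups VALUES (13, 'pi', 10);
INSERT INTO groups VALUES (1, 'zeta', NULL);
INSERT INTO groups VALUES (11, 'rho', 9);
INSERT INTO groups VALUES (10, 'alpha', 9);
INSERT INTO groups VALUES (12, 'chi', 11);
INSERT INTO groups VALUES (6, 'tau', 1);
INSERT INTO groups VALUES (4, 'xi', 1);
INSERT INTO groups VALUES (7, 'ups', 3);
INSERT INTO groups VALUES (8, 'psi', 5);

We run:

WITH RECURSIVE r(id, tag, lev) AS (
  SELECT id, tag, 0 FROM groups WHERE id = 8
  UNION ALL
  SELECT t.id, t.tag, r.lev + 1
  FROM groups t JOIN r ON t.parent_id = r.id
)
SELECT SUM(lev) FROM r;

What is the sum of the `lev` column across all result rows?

Base: id=8 (psi) at lev 0.
Iteration 1: rows with parent_id in {8} -> omega (id 9, lev 1).
Iteration 2: rows with parent_id in {9} -> alpha (id 10, lev 2), rho (id 11, lev 2).
Iteration 3: rows with parent_id in {10,11} -> chi (id 12, lev 3), pi (id 13, lev 3), iota (id 14, lev 3).
Iteration 4: rows with parent_id in {12,13,14} -> beta (id 15, lev 4), nu (id 16, lev 4).
Iteration 5: no rows with parent_id in {15,16}; recursion stops.
SUM(lev) = 0 + 1 + 2 + 2 + 3 + 3 + 3 + 4 + 4 = 22.

22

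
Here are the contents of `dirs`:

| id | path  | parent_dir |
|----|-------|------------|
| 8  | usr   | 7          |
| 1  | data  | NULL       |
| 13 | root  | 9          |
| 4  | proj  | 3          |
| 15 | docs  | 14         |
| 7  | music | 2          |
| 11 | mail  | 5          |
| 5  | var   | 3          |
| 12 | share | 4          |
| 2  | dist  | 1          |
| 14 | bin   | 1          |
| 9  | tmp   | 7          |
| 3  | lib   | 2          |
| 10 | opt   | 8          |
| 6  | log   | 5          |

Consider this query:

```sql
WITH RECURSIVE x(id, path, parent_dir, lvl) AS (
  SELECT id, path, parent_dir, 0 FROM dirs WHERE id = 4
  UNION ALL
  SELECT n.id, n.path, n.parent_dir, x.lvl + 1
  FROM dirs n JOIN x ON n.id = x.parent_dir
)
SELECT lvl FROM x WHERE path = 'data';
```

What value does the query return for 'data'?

3

Base: id=4 (proj), parent_dir=3, lvl 0.
Iteration 1: join on id=3 -> lib (id 3, parent_dir=2, lvl 1).
Iteration 2: join on id=2 -> dist (id 2, parent_dir=1, lvl 2).
Iteration 3: join on id=1 -> data (id 1, parent_dir=NULL, lvl 3).
Iteration 4: parent_dir is NULL; no match; recursion stops.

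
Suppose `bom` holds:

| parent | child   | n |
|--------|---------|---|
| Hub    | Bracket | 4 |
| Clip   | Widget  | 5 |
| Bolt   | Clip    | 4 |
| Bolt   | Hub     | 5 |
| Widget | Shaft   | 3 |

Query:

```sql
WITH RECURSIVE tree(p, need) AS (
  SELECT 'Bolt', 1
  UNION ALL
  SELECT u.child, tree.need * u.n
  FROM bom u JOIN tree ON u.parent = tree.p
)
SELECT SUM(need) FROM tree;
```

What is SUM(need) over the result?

Base: (Bolt, need=1).
Iteration 1: components of {Bolt} -> Clip = 1*4 = 4, Hub = 1*5 = 5.
Iteration 2: components of {Clip,Hub} -> Bracket = 5*4 = 20, Widget = 4*5 = 20.
Iteration 3: components of {Bracket,Widget} -> Shaft = 20*3 = 60.
Iteration 4: no further components; recursion stops.
SUM(need) = 1 + 4 + 5 + 20 + 20 + 60 = 110.

110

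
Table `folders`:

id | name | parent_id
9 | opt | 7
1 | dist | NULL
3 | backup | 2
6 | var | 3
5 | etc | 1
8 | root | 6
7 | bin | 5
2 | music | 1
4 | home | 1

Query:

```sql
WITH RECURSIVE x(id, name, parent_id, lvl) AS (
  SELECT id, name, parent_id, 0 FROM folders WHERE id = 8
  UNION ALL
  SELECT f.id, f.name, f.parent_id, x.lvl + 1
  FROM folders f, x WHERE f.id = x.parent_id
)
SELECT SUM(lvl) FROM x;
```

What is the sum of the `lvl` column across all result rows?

Base: id=8 (root), parent_id=6, lvl 0.
Iteration 1: join on id=6 -> var (id 6, parent_id=3, lvl 1).
Iteration 2: join on id=3 -> backup (id 3, parent_id=2, lvl 2).
Iteration 3: join on id=2 -> music (id 2, parent_id=1, lvl 3).
Iteration 4: join on id=1 -> dist (id 1, parent_id=NULL, lvl 4).
Iteration 5: parent_id is NULL; no match; recursion stops.
SUM(lvl) = 0 + 1 + 2 + 3 + 4 = 10.

10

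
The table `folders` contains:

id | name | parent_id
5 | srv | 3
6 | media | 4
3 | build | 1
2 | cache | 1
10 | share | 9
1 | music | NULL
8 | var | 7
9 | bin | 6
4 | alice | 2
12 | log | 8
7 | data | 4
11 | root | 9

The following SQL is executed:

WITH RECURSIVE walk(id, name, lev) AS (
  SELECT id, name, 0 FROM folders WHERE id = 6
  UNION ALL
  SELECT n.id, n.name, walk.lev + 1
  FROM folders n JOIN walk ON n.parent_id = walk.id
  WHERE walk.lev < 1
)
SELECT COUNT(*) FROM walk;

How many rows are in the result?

2

Base: id=6 (media) at lev 0.
Iteration 1: rows with parent_id in {6} -> bin (id 9, lev 1).
Iteration 2: lev < 1 fails for all current rows; recursion stops.
Total rows emitted: 2.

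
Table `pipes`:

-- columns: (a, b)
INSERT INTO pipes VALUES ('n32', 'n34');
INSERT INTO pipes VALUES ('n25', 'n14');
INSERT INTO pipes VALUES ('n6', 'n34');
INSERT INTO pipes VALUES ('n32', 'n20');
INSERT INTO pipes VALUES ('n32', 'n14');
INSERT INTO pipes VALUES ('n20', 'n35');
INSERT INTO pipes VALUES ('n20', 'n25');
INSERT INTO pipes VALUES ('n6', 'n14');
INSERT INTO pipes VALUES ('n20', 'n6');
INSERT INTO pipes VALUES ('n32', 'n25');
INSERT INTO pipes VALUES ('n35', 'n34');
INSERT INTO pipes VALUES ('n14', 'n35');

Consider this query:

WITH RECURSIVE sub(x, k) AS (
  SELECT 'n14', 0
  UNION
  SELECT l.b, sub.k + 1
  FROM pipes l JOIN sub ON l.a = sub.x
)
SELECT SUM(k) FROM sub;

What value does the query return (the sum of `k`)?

3

Base: (n14, k=0).
Iteration 1: edges from {n14} -> (n35, k=1).
Iteration 2: edges from {n35} -> (n34, k=2).
Iteration 3: no outgoing edges from {n34}; recursion stops.
SUM(k) = 0 + 1 + 2 = 3.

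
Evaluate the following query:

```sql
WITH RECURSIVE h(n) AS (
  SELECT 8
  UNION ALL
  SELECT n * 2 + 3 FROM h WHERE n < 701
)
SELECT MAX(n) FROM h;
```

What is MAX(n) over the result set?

Base: n=8.
Iteration 1: 8 < 701 holds -> n = 8 * 2 + 3 = 19.
Iteration 2: 19 < 701 holds -> n = 19 * 2 + 3 = 41.
Iteration 3: 41 < 701 holds -> n = 41 * 2 + 3 = 85.
Iteration 4: 85 < 701 holds -> n = 85 * 2 + 3 = 173.
Iteration 5: 173 < 701 holds -> n = 173 * 2 + 3 = 349.
Iteration 6: 349 < 701 holds -> n = 349 * 2 + 3 = 701.
Iteration 7: 701 < 701 fails; recursion stops.
n values: 8, 19, 41, 85, 173, 349, 701; the maximum is 701.

701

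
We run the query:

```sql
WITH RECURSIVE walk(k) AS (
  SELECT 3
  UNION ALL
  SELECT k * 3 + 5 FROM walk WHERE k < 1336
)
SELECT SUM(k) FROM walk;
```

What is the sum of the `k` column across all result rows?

Base: k=3.
Iteration 1: 3 < 1336 holds -> k = 3 * 3 + 5 = 14.
Iteration 2: 14 < 1336 holds -> k = 14 * 3 + 5 = 47.
Iteration 3: 47 < 1336 holds -> k = 47 * 3 + 5 = 146.
Iteration 4: 146 < 1336 holds -> k = 146 * 3 + 5 = 443.
Iteration 5: 443 < 1336 holds -> k = 443 * 3 + 5 = 1334.
Iteration 6: 1334 < 1336 holds -> k = 1334 * 3 + 5 = 4007.
Iteration 7: 4007 < 1336 fails; recursion stops.
SUM(k) = 3 + 14 + 47 + 146 + 443 + 1334 + 4007 = 5994.

5994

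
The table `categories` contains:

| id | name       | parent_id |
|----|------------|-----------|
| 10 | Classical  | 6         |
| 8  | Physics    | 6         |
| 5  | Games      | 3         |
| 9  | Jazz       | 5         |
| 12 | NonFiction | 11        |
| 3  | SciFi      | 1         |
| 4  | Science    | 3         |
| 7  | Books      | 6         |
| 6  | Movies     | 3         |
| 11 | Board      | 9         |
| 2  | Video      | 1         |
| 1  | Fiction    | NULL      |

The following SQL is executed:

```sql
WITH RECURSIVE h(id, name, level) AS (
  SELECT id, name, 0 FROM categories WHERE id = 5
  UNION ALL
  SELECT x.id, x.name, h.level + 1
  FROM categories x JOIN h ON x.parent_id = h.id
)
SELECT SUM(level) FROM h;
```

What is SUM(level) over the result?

6

Base: id=5 (Games) at level 0.
Iteration 1: rows with parent_id in {5} -> Jazz (id 9, level 1).
Iteration 2: rows with parent_id in {9} -> Board (id 11, level 2).
Iteration 3: rows with parent_id in {11} -> NonFiction (id 12, level 3).
Iteration 4: no rows with parent_id in {12}; recursion stops.
SUM(level) = 0 + 1 + 2 + 3 = 6.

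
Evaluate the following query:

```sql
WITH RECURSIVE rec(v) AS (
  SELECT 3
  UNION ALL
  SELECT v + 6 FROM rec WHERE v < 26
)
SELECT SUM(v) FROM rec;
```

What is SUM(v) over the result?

75

Base: v=3.
Iteration 1: 3 < 26 holds -> v = 3 + 6 = 9.
Iteration 2: 9 < 26 holds -> v = 9 + 6 = 15.
Iteration 3: 15 < 26 holds -> v = 15 + 6 = 21.
Iteration 4: 21 < 26 holds -> v = 21 + 6 = 27.
Iteration 5: 27 < 26 fails; recursion stops.
SUM(v) = 3 + 9 + 15 + 21 + 27 = 75.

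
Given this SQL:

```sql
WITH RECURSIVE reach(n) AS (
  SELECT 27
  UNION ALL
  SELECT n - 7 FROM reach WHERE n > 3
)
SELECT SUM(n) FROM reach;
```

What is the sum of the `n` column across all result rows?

65

Base: n=27.
Iteration 1: 27 > 3 holds -> n = 27 - 7 = 20.
Iteration 2: 20 > 3 holds -> n = 20 - 7 = 13.
Iteration 3: 13 > 3 holds -> n = 13 - 7 = 6.
Iteration 4: 6 > 3 holds -> n = 6 - 7 = -1.
Iteration 5: -1 > 3 fails; recursion stops.
SUM(n) = 27 + 20 + 13 + 6 + -1 = 65.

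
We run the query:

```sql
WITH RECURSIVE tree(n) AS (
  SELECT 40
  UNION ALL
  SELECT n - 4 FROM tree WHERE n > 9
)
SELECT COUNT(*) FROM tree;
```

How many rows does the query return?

Base: n=40.
Iteration 1: 40 > 9 holds -> n = 40 - 4 = 36.
Iteration 2: 36 > 9 holds -> n = 36 - 4 = 32.
Iteration 3: 32 > 9 holds -> n = 32 - 4 = 28.
Iteration 4: 28 > 9 holds -> n = 28 - 4 = 24.
Iteration 5: 24 > 9 holds -> n = 24 - 4 = 20.
Iteration 6: 20 > 9 holds -> n = 20 - 4 = 16.
Iteration 7: 16 > 9 holds -> n = 16 - 4 = 12.
Iteration 8: 12 > 9 holds -> n = 12 - 4 = 8.
Iteration 9: 8 > 9 fails; recursion stops.
Total rows emitted: 9.

9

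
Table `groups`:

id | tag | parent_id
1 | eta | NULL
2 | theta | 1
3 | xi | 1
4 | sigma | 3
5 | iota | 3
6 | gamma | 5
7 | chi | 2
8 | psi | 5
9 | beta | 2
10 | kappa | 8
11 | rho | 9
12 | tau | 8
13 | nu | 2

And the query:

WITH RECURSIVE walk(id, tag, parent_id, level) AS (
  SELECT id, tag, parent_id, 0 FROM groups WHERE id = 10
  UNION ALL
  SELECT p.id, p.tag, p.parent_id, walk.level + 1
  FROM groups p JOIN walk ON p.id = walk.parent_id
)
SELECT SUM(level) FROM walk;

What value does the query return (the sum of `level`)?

Base: id=10 (kappa), parent_id=8, level 0.
Iteration 1: join on id=8 -> psi (id 8, parent_id=5, level 1).
Iteration 2: join on id=5 -> iota (id 5, parent_id=3, level 2).
Iteration 3: join on id=3 -> xi (id 3, parent_id=1, level 3).
Iteration 4: join on id=1 -> eta (id 1, parent_id=NULL, level 4).
Iteration 5: parent_id is NULL; no match; recursion stops.
SUM(level) = 0 + 1 + 2 + 3 + 4 = 10.

10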